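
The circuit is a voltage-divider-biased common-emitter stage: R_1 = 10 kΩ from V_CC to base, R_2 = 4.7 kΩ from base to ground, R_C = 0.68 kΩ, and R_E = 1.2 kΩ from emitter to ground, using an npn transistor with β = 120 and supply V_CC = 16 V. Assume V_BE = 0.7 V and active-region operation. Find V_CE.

Thevenize the base divider: V_Th = V_CC·R_2/(R_1+R_2) = 16×4.7/14.7 = 5.12 V, R_Th = R_1‖R_2 = 3.2 kΩ.
Base-emitter loop: V_Th = I_B·R_Th + V_BE + (β+1)I_B·R_E, so I_B = (5.12 − 0.7) / (3.2 + 121×1.2) = 0.0298 mA.
I_C = β·I_B = 120×0.0298 = 3.57 mA, and I_E = (β+1)I_B = 3.6 mA.
V_CE = V_CC − I_C·R_C − I_E·R_E = 16 − 3.57×0.68 − 3.6×1.2 = 9.25 V.
V_CE = 9.25 V > 0.2 V confirms active-region operation.

V_CE ≈ 9.3 V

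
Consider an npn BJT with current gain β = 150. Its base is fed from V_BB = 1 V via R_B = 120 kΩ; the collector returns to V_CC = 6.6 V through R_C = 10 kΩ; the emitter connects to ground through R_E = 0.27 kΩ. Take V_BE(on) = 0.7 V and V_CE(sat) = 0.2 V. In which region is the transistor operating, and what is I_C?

Assume active. Base-emitter loop: I_B = (V_BB − V_BE)/(R_B + (β+1)R_E) = (1 − 0.7)/(120 + 151×0.27) = 0.00187 mA.
I_C = β·I_B = 150×0.00187 = 0.28 mA.
V_CE = V_CC − I_C·R_C − I_E·R_E = 6.6 − 0.28×10 − 0.282×0.27 = 3.72 V > V_CE(sat), so the active-region assumption holds.

active; I_C ≈ 0.28 mA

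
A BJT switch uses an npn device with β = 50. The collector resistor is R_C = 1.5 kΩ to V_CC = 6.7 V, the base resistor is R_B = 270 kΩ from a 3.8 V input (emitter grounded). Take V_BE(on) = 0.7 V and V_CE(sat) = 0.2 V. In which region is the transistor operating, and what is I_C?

Assume active. Base-emitter loop: I_B = (V_BB − V_BE)/R_B = (3.8 − 0.7)/270 = 0.0115 mA.
I_C = β·I_B = 50×0.0115 = 0.574 mA.
V_CE = V_CC − I_C·R_C = 6.7 − 0.574×1.5 = 5.84 V > V_CE(sat), so the active-region assumption holds.

active; I_C ≈ 0.57 mA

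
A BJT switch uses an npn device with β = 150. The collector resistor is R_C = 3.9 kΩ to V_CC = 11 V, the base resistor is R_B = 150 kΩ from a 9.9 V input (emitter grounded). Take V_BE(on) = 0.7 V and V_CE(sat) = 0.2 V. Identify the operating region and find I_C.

saturation; I_C ≈ 2.8 mA

Assume active: I_B = (9.9 − 0.7)/150 = 0.0613 mA, giving I_C = β·I_B = 9.2 mA.
But then V_CE = 11 − 9.2×3.9 = -24.9 V < V_CE(sat) = 0.2 V — impossible in the active region.
So the transistor is saturated. With V_CE = 0.2 V, I_C = (V_CC − 0.2)/R_C = 10.8/3.9 = 2.77 mA.
Check: β·I_B = 9.2 mA > I_C = 2.77 mA, confirming saturation.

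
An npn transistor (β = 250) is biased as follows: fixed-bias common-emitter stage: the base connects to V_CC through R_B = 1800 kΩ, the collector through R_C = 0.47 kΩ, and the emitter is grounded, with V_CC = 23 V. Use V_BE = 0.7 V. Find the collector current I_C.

I_C ≈ 3.1 mA

Base loop: V_CC = I_B·R_B + V_BE, so I_B = (23 − 0.7)/1800 kΩ = 0.0124 mA.
In the active region I_C = β·I_B = 250 × 0.0124 = 3.1 mA.
Collector loop: V_CE = V_CC − I_C·R_C = 23 − 3.1×0.47 = 21.5 V.
Since V_CE = 21.5 V > V_CE(sat) ≈ 0.2 V, the transistor is in the active region as assumed.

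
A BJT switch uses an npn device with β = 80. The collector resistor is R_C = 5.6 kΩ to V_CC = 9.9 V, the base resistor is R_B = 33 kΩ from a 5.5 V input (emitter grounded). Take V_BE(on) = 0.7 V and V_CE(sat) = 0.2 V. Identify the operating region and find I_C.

saturation; I_C ≈ 1.7 mA

Assume active: I_B = (5.5 − 0.7)/33 = 0.145 mA, giving I_C = β·I_B = 11.6 mA.
But then V_CE = 9.9 − 11.6×5.6 = -55.3 V < V_CE(sat) = 0.2 V — impossible in the active region.
So the transistor is saturated. With V_CE = 0.2 V, I_C = (V_CC − 0.2)/R_C = 9.7/5.6 = 1.73 mA.
Check: β·I_B = 11.6 mA > I_C = 1.73 mA, confirming saturation.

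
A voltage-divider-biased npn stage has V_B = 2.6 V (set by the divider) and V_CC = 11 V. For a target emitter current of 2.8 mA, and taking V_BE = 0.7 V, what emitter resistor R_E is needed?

R_E ≈ 0.68 kΩ

V_E = V_B − V_BE = 2.6 − 0.7 = 1.9 V.
R_E = V_E / I_E = 1.9 / 2.8 = 0.679 kΩ.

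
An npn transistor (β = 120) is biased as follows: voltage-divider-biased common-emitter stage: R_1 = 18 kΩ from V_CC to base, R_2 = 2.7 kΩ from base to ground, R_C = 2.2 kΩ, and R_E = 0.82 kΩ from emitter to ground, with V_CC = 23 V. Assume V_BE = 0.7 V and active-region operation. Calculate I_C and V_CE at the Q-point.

Thevenize the base divider: V_Th = V_CC·R_2/(R_1+R_2) = 23×2.7/20.7 = 3 V, R_Th = R_1‖R_2 = 2.35 kΩ.
Base-emitter loop: V_Th = I_B·R_Th + V_BE + (β+1)I_B·R_E, so I_B = (3 − 0.7) / (2.35 + 121×0.82) = 0.0226 mA.
I_C = β·I_B = 120×0.0226 = 2.72 mA, and I_E = (β+1)I_B = 2.74 mA.
V_CE = V_CC − I_C·R_C − I_E·R_E = 23 − 2.72×2.2 − 2.74×0.82 = 14.8 V.
V_CE = 14.8 V > 0.2 V confirms active-region operation.

I_C ≈ 2.7 mA, V_CE ≈ 15 V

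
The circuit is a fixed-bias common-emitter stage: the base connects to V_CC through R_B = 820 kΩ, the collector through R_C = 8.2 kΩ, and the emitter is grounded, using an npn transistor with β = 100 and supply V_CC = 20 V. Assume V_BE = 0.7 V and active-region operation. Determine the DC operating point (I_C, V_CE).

I_C ≈ 2.4 mA, V_CE ≈ 0.7 V

Base loop: V_CC = I_B·R_B + V_BE, so I_B = (20 − 0.7)/820 kΩ = 0.0235 mA.
In the active region I_C = β·I_B = 100 × 0.0235 = 2.35 mA.
Collector loop: V_CE = V_CC − I_C·R_C = 20 − 2.35×8.2 = 0.7 V.
Since V_CE = 0.7 V > V_CE(sat) ≈ 0.2 V, the transistor is in the active region as assumed.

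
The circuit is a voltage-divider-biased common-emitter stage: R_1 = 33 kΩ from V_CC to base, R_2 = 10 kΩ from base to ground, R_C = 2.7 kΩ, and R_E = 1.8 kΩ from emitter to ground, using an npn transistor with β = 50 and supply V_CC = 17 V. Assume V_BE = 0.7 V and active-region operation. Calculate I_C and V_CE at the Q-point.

I_C ≈ 1.6 mA, V_CE ≈ 9.6 V

Thevenize the base divider: V_Th = V_CC·R_2/(R_1+R_2) = 17×10/43 = 3.95 V, R_Th = R_1‖R_2 = 7.67 kΩ.
Base-emitter loop: V_Th = I_B·R_Th + V_BE + (β+1)I_B·R_E, so I_B = (3.95 − 0.7) / (7.67 + 51×1.8) = 0.0327 mA.
I_C = β·I_B = 50×0.0327 = 1.64 mA, and I_E = (β+1)I_B = 1.67 mA.
V_CE = V_CC − I_C·R_C − I_E·R_E = 17 − 1.64×2.7 − 1.67×1.8 = 9.58 V.
V_CE = 9.58 V > 0.2 V confirms active-region operation.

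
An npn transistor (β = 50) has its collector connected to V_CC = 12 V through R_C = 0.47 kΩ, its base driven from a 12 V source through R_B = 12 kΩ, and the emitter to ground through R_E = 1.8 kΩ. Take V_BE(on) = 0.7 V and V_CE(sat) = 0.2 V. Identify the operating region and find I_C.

Assume active: I_B = (12 − 0.7)/(12 + 51×1.8) = 0.109 mA, I_C = β·I_B = 5.44 mA.
Then V_CE = 12 − 5.44×0.47 − 5.55×1.8 = -0.552 V < 0.2 V — the active assumption fails.
Re-solve with V_CE = 0.2 V. KCL at the emitter: V_E/R_E = (V_BB−0.7−V_E)/R_B + (V_CC−0.2−V_E)/R_C, giving V_E = 9.42 V.
I_C = (V_CC − 0.2 − V_E)/R_C = (11.8 − 9.42)/0.47 = 5.07 mA.
Check: I_B = (11.3 − 9.42)/12 = 0.157 mA, and β·I_B = 7.85 mA > I_C, confirming saturation.

saturation; I_C ≈ 5.1 mA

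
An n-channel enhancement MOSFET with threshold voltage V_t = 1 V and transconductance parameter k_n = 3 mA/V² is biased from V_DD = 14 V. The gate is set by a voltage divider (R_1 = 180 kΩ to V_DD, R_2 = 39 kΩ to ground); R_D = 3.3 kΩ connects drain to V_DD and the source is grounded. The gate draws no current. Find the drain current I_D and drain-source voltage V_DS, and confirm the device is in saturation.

I_D ≈ 3.3 mA, V_DS ≈ 3 V

V_G = V_DD·R_2/(R_1+R_2) = 14×39/219 = 2.49 V. With the source grounded, V_GS = V_G = 2.49 V.
Assume saturation: I_D = (k_n/2)(V_GS − V_t)² = (3/2)×(2.49 − 1)² = 1.5×1.49² = 3.34 mA.
V_DS = V_DD − I_D·R_D = 14 − 3.34×3.3 = 2.96 V.
Saturation requires V_DS ≥ V_GS − V_t = 1.49 V; 2.96 ≥ 1.49 ✓.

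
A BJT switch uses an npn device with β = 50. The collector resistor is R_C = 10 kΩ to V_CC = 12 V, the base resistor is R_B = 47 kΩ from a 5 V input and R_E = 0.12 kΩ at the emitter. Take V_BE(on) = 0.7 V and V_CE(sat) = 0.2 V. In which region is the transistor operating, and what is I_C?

Assume active: I_B = (5 − 0.7)/(47 + 51×0.12) = 0.0809 mA, I_C = β·I_B = 4.05 mA.
Then V_CE = 12 − 4.05×10 − 4.13×0.12 = -29 V < 0.2 V — the active assumption fails.
Re-solve with V_CE = 0.2 V. KCL at the emitter: V_E/R_E = (V_BB−0.7−V_E)/R_B + (V_CC−0.2−V_E)/R_C, giving V_E = 0.15 V.
I_C = (V_CC − 0.2 − V_E)/R_C = (11.8 − 0.15)/10 = 1.16 mA.
Check: I_B = (4.3 − 0.15)/47 = 0.0883 mA, and β·I_B = 4.41 mA > I_C, confirming saturation.

saturation; I_C ≈ 1.2 mA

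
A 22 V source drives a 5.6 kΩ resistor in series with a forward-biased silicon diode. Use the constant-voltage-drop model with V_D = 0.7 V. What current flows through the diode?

KVL around the loop: 22 = V_D + I·R = 0.7 + I × 5.6 kΩ.
So I = (22 − 0.7) / 5.6 kΩ = 21.3 / 5.6 = 3.8 mA.

I ≈ 3.8 mA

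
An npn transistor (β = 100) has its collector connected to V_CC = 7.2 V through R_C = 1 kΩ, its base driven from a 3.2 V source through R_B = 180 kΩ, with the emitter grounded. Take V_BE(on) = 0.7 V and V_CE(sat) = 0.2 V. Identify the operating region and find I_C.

Assume active. Base-emitter loop: I_B = (V_BB − V_BE)/R_B = (3.2 − 0.7)/180 = 0.0139 mA.
I_C = β·I_B = 100×0.0139 = 1.39 mA.
V_CE = V_CC − I_C·R_C = 7.2 − 1.39×1 = 5.81 V > V_CE(sat), so the active-region assumption holds.

active; I_C ≈ 1.4 mA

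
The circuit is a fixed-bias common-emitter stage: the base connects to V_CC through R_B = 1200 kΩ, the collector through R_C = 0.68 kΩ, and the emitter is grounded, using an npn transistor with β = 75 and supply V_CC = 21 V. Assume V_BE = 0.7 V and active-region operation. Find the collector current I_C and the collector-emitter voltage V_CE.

Base loop: V_CC = I_B·R_B + V_BE, so I_B = (21 − 0.7)/1200 kΩ = 0.0169 mA.
In the active region I_C = β·I_B = 75 × 0.0169 = 1.27 mA.
Collector loop: V_CE = V_CC − I_C·R_C = 21 − 1.27×0.68 = 20.1 V.
Since V_CE = 20.1 V > V_CE(sat) ≈ 0.2 V, the transistor is in the active region as assumed.

I_C ≈ 1.3 mA, V_CE ≈ 20 V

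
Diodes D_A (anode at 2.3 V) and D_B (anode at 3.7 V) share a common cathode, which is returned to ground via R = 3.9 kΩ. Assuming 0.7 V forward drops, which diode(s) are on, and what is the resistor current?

Only D_B conducts; I_R ≈ 0.77 mA

Assume both conduct. Then node N would need to be at both 2.3−0.7 = 1.6 V and 3.7−0.7 = 3 V, which is impossible.
Assume only D_B conducts: V_N = 3.7 − 0.7 = 3 V, so I_R = 3/3.9 = 0.769 mA.
Check D_A: its anode-to-cathode voltage is 2.3 − 3 = -0.7 V < 0.7 V, so it is off. The assumption is consistent.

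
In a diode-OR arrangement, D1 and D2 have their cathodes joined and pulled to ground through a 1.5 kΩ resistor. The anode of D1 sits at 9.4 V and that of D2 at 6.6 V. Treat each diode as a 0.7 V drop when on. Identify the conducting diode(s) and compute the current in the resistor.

Assume both conduct. Then node N would need to be at both 9.4−0.7 = 8.7 V and 6.6−0.7 = 5.9 V, which is impossible.
Assume only D1 conducts: V_N = 9.4 − 0.7 = 8.7 V, so I_R = 8.7/1.5 = 5.8 mA.
Check D2: its anode-to-cathode voltage is 6.6 − 8.7 = -2.1 V < 0.7 V, so it is off. The assumption is consistent.

Only D1 conducts; I_R ≈ 5.8 mA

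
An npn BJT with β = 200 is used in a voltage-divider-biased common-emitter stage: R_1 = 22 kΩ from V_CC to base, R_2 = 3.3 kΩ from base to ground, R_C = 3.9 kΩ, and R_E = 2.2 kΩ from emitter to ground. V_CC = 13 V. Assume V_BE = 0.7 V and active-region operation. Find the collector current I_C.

I_C ≈ 0.45 mA

Thevenize the base divider: V_Th = V_CC·R_2/(R_1+R_2) = 13×3.3/25.3 = 1.7 V, R_Th = R_1‖R_2 = 2.87 kΩ.
Base-emitter loop: V_Th = I_B·R_Th + V_BE + (β+1)I_B·R_E, so I_B = (1.7 − 0.7) / (2.87 + 201×2.2) = 0.00224 mA.
I_C = β·I_B = 200×0.00224 = 0.447 mA, and I_E = (β+1)I_B = 0.45 mA.
V_CE = V_CC − I_C·R_C − I_E·R_E = 13 − 0.447×3.9 − 0.45×2.2 = 10.3 V.
V_CE = 10.3 V > 0.2 V confirms active-region operation.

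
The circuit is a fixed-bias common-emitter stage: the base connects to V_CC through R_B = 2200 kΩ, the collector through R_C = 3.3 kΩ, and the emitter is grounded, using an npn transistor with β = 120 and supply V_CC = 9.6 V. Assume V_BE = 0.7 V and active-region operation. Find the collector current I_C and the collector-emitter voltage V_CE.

I_C ≈ 0.49 mA, V_CE ≈ 8 V

Base loop: V_CC = I_B·R_B + V_BE, so I_B = (9.6 − 0.7)/2200 kΩ = 0.00405 mA.
In the active region I_C = β·I_B = 120 × 0.00405 = 0.485 mA.
Collector loop: V_CE = V_CC − I_C·R_C = 9.6 − 0.485×3.3 = 8 V.
Since V_CE = 8 V > V_CE(sat) ≈ 0.2 V, the transistor is in the active region as assumed.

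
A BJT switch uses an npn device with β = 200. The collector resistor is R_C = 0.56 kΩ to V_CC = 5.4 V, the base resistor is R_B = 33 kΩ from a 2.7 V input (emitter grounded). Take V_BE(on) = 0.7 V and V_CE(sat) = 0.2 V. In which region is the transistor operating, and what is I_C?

saturation; I_C ≈ 9.3 mA

Assume active: I_B = (2.7 − 0.7)/33 = 0.0606 mA, giving I_C = β·I_B = 12.1 mA.
But then V_CE = 5.4 − 12.1×0.56 = -1.39 V < V_CE(sat) = 0.2 V — impossible in the active region.
So the transistor is saturated. With V_CE = 0.2 V, I_C = (V_CC − 0.2)/R_C = 5.2/0.56 = 9.29 mA.
Check: β·I_B = 12.1 mA > I_C = 9.29 mA, confirming saturation.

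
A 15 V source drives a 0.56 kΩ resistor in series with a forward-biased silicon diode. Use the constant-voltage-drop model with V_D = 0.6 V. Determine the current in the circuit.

KVL around the loop: 15 = V_D + I·R = 0.6 + I × 0.56 kΩ.
So I = (15 − 0.6) / 0.56 kΩ = 14.4 / 0.56 = 25.7 mA.

I ≈ 26 mA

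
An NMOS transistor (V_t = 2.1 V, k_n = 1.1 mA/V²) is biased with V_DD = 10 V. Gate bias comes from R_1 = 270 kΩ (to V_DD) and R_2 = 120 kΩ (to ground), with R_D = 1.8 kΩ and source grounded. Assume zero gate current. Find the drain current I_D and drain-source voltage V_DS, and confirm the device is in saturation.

V_G = V_DD·R_2/(R_1+R_2) = 10×120/390 = 3.08 V. With the source grounded, V_GS = V_G = 3.08 V.
Assume saturation: I_D = (k_n/2)(V_GS − V_t)² = (1.1/2)×(3.08 − 2.1)² = 0.55×0.977² = 0.525 mA.
V_DS = V_DD − I_D·R_D = 10 − 0.525×1.8 = 9.06 V.
Saturation requires V_DS ≥ V_GS − V_t = 0.977 V; 9.06 ≥ 0.977 ✓.

I_D ≈ 0.52 mA, V_DS ≈ 9.1 V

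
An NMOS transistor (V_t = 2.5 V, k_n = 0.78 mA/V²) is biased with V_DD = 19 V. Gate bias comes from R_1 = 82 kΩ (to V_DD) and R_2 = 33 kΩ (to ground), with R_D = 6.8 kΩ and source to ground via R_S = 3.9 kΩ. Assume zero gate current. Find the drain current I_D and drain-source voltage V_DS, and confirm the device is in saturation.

I_D ≈ 0.47 mA, V_DS ≈ 14 V

V_G = V_DD·R_2/(R_1+R_2) = 19×33/115 = 5.45 V.
Assume saturation: I_D = (k_n/2)(V_GS − V_t)² with V_GS = V_G − I_D·R_S = 5.45 − 3.9·I_D.
Substituting gives 5.93·I_D² − 9.98·I_D + 3.4 = 0, with roots I_D = 0.474 or 1.21 mA.
The root I_D = 1.21 mA gives V_GS = 0.74 V ≤ V_t, so take I_D = 0.474 mA.
Then V_GS = 3.6 V and V_DS = V_DD − I_D(R_D+R_S) = 19 − 0.474×10.7 = 13.9 V.
Saturation requires V_DS ≥ V_GS − V_t = 1.1 V; 13.9 ≥ 1.1 ✓.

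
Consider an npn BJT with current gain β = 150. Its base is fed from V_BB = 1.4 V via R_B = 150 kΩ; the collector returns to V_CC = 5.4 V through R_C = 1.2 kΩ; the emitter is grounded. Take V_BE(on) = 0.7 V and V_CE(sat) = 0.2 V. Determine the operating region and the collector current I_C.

Assume active. Base-emitter loop: I_B = (V_BB − V_BE)/R_B = (1.4 − 0.7)/150 = 0.00467 mA.
I_C = β·I_B = 150×0.00467 = 0.7 mA.
V_CE = V_CC − I_C·R_C = 5.4 − 0.7×1.2 = 4.56 V > V_CE(sat), so the active-region assumption holds.

active; I_C ≈ 0.7 mA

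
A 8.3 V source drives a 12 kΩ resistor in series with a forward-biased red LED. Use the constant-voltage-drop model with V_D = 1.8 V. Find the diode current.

KVL around the loop: 8.3 = V_D + I·R = 1.8 + I × 12 kΩ.
So I = (8.3 − 1.8) / 12 kΩ = 6.5 / 12 = 0.542 mA.

I ≈ 0.54 mA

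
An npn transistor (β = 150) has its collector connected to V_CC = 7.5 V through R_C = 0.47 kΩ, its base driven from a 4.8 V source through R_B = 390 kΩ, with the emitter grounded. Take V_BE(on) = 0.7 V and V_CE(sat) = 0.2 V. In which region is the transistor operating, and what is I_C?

active; I_C ≈ 1.6 mA

Assume active. Base-emitter loop: I_B = (V_BB − V_BE)/R_B = (4.8 − 0.7)/390 = 0.0105 mA.
I_C = β·I_B = 150×0.0105 = 1.58 mA.
V_CE = V_CC − I_C·R_C = 7.5 − 1.58×0.47 = 6.76 V > V_CE(sat), so the active-region assumption holds.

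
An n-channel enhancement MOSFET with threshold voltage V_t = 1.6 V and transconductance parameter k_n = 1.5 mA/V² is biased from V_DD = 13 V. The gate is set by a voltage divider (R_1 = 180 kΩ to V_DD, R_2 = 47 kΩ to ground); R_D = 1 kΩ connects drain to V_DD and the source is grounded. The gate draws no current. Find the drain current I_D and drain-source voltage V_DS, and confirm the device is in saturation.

V_G = V_DD·R_2/(R_1+R_2) = 13×47/227 = 2.69 V. With the source grounded, V_GS = V_G = 2.69 V.
Assume saturation: I_D = (k_n/2)(V_GS − V_t)² = (1.5/2)×(2.69 − 1.6)² = 0.75×1.09² = 0.894 mA.
V_DS = V_DD − I_D·R_D = 13 − 0.894×1 = 12.1 V.
Saturation requires V_DS ≥ V_GS − V_t = 1.09 V; 12.1 ≥ 1.09 ✓.

I_D ≈ 0.89 mA, V_DS ≈ 12 V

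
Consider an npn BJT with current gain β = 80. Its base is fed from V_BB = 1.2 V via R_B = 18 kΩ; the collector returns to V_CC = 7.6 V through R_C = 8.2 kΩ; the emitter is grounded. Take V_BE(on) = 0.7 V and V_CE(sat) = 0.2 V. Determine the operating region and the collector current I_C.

saturation; I_C ≈ 0.9 mA

Assume active: I_B = (1.2 − 0.7)/18 = 0.0278 mA, giving I_C = β·I_B = 2.22 mA.
But then V_CE = 7.6 − 2.22×8.2 = -10.6 V < V_CE(sat) = 0.2 V — impossible in the active region.
So the transistor is saturated. With V_CE = 0.2 V, I_C = (V_CC − 0.2)/R_C = 7.4/8.2 = 0.902 mA.
Check: β·I_B = 2.22 mA > I_C = 0.902 mA, confirming saturation.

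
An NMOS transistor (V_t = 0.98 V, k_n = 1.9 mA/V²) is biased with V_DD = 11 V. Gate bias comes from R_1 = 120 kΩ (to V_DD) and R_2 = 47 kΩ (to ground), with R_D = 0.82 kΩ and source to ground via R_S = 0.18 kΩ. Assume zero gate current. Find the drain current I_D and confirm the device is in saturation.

V_G = V_DD·R_2/(R_1+R_2) = 11×47/167 = 3.1 V.
Assume saturation: I_D = (k_n/2)(V_GS − V_t)² with V_GS = V_G − I_D·R_S = 3.1 − 0.18·I_D.
Substituting gives 0.0308·I_D² − 1.72·I_D + 4.25 = 0, with roots I_D = 2.59 or 53.4 mA.
The root I_D = 53.4 mA gives V_GS = -6.52 V ≤ V_t, so take I_D = 2.59 mA.
Then V_GS = 2.63 V and V_DS = V_DD − I_D(R_D+R_S) = 11 − 2.59×1 = 8.41 V.
Saturation requires V_DS ≥ V_GS − V_t = 1.65 V; 8.41 ≥ 1.65 ✓.

I_D ≈ 2.6 mA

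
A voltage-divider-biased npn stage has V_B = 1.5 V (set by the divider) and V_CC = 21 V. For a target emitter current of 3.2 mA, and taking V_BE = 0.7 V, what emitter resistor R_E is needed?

R_E ≈ 0.25 kΩ

V_E = V_B − V_BE = 1.5 − 0.7 = 0.8 V.
R_E = V_E / I_E = 0.8 / 3.2 = 0.25 kΩ.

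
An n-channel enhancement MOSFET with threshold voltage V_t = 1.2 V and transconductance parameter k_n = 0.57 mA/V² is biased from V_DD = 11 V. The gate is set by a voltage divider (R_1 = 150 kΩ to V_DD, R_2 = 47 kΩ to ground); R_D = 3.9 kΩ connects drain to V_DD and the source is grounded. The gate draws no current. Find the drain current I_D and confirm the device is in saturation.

V_G = V_DD·R_2/(R_1+R_2) = 11×47/197 = 2.62 V. With the source grounded, V_GS = V_G = 2.62 V.
Assume saturation: I_D = (k_n/2)(V_GS − V_t)² = (0.57/2)×(2.62 − 1.2)² = 0.285×1.42² = 0.578 mA.
V_DS = V_DD − I_D·R_D = 11 − 0.578×3.9 = 8.74 V.
Saturation requires V_DS ≥ V_GS − V_t = 1.42 V; 8.74 ≥ 1.42 ✓.

I_D ≈ 0.58 mA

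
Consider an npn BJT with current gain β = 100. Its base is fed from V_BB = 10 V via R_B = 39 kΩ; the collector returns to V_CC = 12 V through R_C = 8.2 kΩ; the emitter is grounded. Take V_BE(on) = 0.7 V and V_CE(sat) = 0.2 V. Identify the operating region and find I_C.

saturation; I_C ≈ 1.4 mA

Assume active: I_B = (10 − 0.7)/39 = 0.238 mA, giving I_C = β·I_B = 23.8 mA.
But then V_CE = 12 − 23.8×8.2 = -184 V < V_CE(sat) = 0.2 V — impossible in the active region.
So the transistor is saturated. With V_CE = 0.2 V, I_C = (V_CC − 0.2)/R_C = 11.8/8.2 = 1.44 mA.
Check: β·I_B = 23.8 mA > I_C = 1.44 mA, confirming saturation.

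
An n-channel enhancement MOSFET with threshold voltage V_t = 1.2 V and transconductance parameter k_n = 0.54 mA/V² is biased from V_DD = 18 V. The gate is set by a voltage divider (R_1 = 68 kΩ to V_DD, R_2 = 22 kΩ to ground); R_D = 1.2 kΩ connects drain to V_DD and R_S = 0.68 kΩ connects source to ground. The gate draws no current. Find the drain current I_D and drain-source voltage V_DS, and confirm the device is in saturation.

I_D ≈ 1.4 mA, V_DS ≈ 15 V

V_G = V_DD·R_2/(R_1+R_2) = 18×22/90 = 4.4 V.
Assume saturation: I_D = (k_n/2)(V_GS − V_t)² with V_GS = V_G − I_D·R_S = 4.4 − 0.68·I_D.
Substituting gives 0.125·I_D² − 2.18·I_D + 2.76 = 0, with roots I_D = 1.38 or 16 mA.
The root I_D = 16 mA gives V_GS = -6.51 V ≤ V_t, so take I_D = 1.38 mA.
Then V_GS = 3.46 V and V_DS = V_DD − I_D(R_D+R_S) = 18 − 1.38×1.88 = 15.4 V.
Saturation requires V_DS ≥ V_GS − V_t = 2.26 V; 15.4 ≥ 2.26 ✓.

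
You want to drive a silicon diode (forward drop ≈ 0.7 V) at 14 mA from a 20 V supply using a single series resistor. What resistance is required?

R ≈ 1.4 kΩ

The resistor drops V_S − V_D = 20 − 0.7 = 19.3 V at 14 mA.
R = 19.3 V / 14 mA = 1.38 kΩ.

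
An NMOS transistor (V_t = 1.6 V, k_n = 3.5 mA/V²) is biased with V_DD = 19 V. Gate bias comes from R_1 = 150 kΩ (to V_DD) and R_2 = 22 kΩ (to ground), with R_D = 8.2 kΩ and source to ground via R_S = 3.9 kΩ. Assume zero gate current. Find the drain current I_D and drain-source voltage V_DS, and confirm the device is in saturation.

V_G = V_DD·R_2/(R_1+R_2) = 19×22/172 = 2.43 V.
Assume saturation: I_D = (k_n/2)(V_GS − V_t)² with V_GS = V_G − I_D·R_S = 2.43 − 3.9·I_D.
Substituting gives 26.6·I_D² − 12.3·I_D + 1.21 = 0, with roots I_D = 0.14 or 0.323 mA.
The root I_D = 0.323 mA gives V_GS = 1.17 V ≤ V_t, so take I_D = 0.14 mA.
Then V_GS = 1.88 V and V_DS = V_DD − I_D(R_D+R_S) = 19 − 0.14×12.1 = 17.3 V.
Saturation requires V_DS ≥ V_GS − V_t = 0.283 V; 17.3 ≥ 0.283 ✓.

I_D ≈ 0.14 mA, V_DS ≈ 17 V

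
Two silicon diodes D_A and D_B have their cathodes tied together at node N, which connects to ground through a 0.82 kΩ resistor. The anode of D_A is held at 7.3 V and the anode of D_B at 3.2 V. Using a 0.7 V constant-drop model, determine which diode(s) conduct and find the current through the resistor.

Only D_A conducts; I_R ≈ 8 mA

Assume both conduct. Then node N would need to be at both 7.3−0.7 = 6.6 V and 3.2−0.7 = 2.5 V, which is impossible.
Assume only D_A conducts: V_N = 7.3 − 0.7 = 6.6 V, so I_R = 6.6/0.82 = 8.05 mA.
Check D_B: its anode-to-cathode voltage is 3.2 − 6.6 = -3.4 V < 0.7 V, so it is off. The assumption is consistent.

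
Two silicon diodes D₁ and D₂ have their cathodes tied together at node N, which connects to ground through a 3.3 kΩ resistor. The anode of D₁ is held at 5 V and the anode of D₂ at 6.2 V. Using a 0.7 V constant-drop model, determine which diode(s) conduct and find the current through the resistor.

Assume both conduct. Then node N would need to be at both 5−0.7 = 4.3 V and 6.2−0.7 = 5.5 V, which is impossible.
Assume only D₂ conducts: V_N = 6.2 − 0.7 = 5.5 V, so I_R = 5.5/3.3 = 1.67 mA.
Check D₁: its anode-to-cathode voltage is 5 − 5.5 = -0.5 V < 0.7 V, so it is off. The assumption is consistent.

Only D₂ conducts; I_R ≈ 1.7 mA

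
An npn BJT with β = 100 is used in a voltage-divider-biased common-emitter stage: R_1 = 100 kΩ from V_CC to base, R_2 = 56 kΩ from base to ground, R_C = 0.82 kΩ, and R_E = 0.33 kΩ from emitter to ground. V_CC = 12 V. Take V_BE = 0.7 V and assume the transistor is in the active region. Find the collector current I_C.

I_C ≈ 5.2 mA

Thevenize the base divider: V_Th = V_CC·R_2/(R_1+R_2) = 12×56/156 = 4.31 V, R_Th = R_1‖R_2 = 35.9 kΩ.
Base-emitter loop: V_Th = I_B·R_Th + V_BE + (β+1)I_B·R_E, so I_B = (4.31 − 0.7) / (35.9 + 101×0.33) = 0.0521 mA.
I_C = β·I_B = 100×0.0521 = 5.21 mA, and I_E = (β+1)I_B = 5.26 mA.
V_CE = V_CC − I_C·R_C − I_E·R_E = 12 − 5.21×0.82 − 5.26×0.33 = 5.99 V.
V_CE = 5.99 V > 0.2 V confirms active-region operation.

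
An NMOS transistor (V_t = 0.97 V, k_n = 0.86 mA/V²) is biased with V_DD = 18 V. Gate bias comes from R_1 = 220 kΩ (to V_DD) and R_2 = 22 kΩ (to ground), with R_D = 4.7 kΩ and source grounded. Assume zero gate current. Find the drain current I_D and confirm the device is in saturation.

V_G = V_DD·R_2/(R_1+R_2) = 18×22/242 = 1.64 V. With the source grounded, V_GS = V_G = 1.64 V.
Assume saturation: I_D = (k_n/2)(V_GS − V_t)² = (0.86/2)×(1.64 − 0.97)² = 0.43×0.666² = 0.191 mA.
V_DS = V_DD − I_D·R_D = 18 − 0.191×4.7 = 17.1 V.
Saturation requires V_DS ≥ V_GS − V_t = 0.666 V; 17.1 ≥ 0.666 ✓.

I_D ≈ 0.19 mA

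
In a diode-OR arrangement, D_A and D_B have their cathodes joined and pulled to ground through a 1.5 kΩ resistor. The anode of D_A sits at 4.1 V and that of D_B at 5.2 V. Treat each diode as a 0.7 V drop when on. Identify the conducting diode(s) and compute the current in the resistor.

Only D_B conducts; I_R ≈ 3 mA

Assume both conduct. Then node N would need to be at both 4.1−0.7 = 3.4 V and 5.2−0.7 = 4.5 V, which is impossible.
Assume only D_B conducts: V_N = 5.2 − 0.7 = 4.5 V, so I_R = 4.5/1.5 = 3 mA.
Check D_A: its anode-to-cathode voltage is 4.1 − 4.5 = -0.4 V < 0.7 V, so it is off. The assumption is consistent.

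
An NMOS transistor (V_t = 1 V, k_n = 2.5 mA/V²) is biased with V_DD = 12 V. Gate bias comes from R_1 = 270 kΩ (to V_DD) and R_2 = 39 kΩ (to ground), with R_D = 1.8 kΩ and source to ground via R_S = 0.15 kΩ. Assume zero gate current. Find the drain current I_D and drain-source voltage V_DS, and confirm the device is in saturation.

V_G = V_DD·R_2/(R_1+R_2) = 12×39/309 = 1.51 V.
Assume saturation: I_D = (k_n/2)(V_GS − V_t)² with V_GS = V_G − I_D·R_S = 1.51 − 0.15·I_D.
Substituting gives 0.0281·I_D² − 1.19·I_D + 0.331 = 0, with roots I_D = 0.279 or 42.1 mA.
The root I_D = 42.1 mA gives V_GS = -4.81 V ≤ V_t, so take I_D = 0.279 mA.
Then V_GS = 1.47 V and V_DS = V_DD − I_D(R_D+R_S) = 12 − 0.279×1.95 = 11.5 V.
Saturation requires V_DS ≥ V_GS − V_t = 0.473 V; 11.5 ≥ 0.473 ✓.

I_D ≈ 0.28 mA, V_DS ≈ 11 V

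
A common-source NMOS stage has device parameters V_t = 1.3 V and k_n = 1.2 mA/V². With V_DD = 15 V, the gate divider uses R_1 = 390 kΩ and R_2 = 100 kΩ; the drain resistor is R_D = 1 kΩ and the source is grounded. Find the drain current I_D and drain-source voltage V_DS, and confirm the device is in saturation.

I_D ≈ 1.9 mA, V_DS ≈ 13 V

V_G = V_DD·R_2/(R_1+R_2) = 15×100/490 = 3.06 V. With the source grounded, V_GS = V_G = 3.06 V.
Assume saturation: I_D = (k_n/2)(V_GS − V_t)² = (1.2/2)×(3.06 − 1.3)² = 0.6×1.76² = 1.86 mA.
V_DS = V_DD − I_D·R_D = 15 − 1.86×1 = 13.1 V.
Saturation requires V_DS ≥ V_GS − V_t = 1.76 V; 13.1 ≥ 1.76 ✓.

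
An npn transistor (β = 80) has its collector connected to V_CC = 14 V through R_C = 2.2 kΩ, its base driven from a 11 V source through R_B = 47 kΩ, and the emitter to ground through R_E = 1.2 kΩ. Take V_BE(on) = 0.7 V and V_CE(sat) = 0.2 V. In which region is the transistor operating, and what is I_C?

saturation; I_C ≈ 4 mA

Assume active: I_B = (11 − 0.7)/(47 + 81×1.2) = 0.0714 mA, I_C = β·I_B = 5.71 mA.
Then V_CE = 14 − 5.71×2.2 − 5.79×1.2 = -5.51 V < 0.2 V — the active assumption fails.
Re-solve with V_CE = 0.2 V. KCL at the emitter: V_E/R_E = (V_BB−0.7−V_E)/R_B + (V_CC−0.2−V_E)/R_C, giving V_E = 4.96 V.
I_C = (V_CC − 0.2 − V_E)/R_C = (13.8 − 4.96)/2.2 = 4.02 mA.
Check: I_B = (10.3 − 4.96)/47 = 0.114 mA, and β·I_B = 9.09 mA > I_C, confirming saturation.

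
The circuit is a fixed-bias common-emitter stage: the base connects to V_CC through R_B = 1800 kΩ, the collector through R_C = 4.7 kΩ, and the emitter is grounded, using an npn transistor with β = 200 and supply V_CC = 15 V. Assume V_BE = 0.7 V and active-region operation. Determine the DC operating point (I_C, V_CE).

I_C ≈ 1.6 mA, V_CE ≈ 7.5 V

Base loop: V_CC = I_B·R_B + V_BE, so I_B = (15 − 0.7)/1800 kΩ = 0.00794 mA.
In the active region I_C = β·I_B = 200 × 0.00794 = 1.59 mA.
Collector loop: V_CE = V_CC − I_C·R_C = 15 − 1.59×4.7 = 7.53 V.
Since V_CE = 7.53 V > V_CE(sat) ≈ 0.2 V, the transistor is in the active region as assumed.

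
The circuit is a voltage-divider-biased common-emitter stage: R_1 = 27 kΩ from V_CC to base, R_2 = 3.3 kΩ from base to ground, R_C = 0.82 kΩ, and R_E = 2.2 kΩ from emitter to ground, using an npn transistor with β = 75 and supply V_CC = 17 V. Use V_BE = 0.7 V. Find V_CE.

Thevenize the base divider: V_Th = V_CC·R_2/(R_1+R_2) = 17×3.3/30.3 = 1.85 V, R_Th = R_1‖R_2 = 2.94 kΩ.
Base-emitter loop: V_Th = I_B·R_Th + V_BE + (β+1)I_B·R_E, so I_B = (1.85 − 0.7) / (2.94 + 76×2.2) = 0.00677 mA.
I_C = β·I_B = 75×0.00677 = 0.508 mA, and I_E = (β+1)I_B = 0.514 mA.
V_CE = V_CC − I_C·R_C − I_E·R_E = 17 − 0.508×0.82 − 0.514×2.2 = 15.5 V.
V_CE = 15.5 V > 0.2 V confirms active-region operation.

V_CE ≈ 15 V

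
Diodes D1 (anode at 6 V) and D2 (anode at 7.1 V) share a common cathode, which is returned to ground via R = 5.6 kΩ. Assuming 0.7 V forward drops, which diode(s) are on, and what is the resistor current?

Assume both conduct. Then node N would need to be at both 6−0.7 = 5.3 V and 7.1−0.7 = 6.4 V, which is impossible.
Assume only D2 conducts: V_N = 7.1 − 0.7 = 6.4 V, so I_R = 6.4/5.6 = 1.14 mA.
Check D1: its anode-to-cathode voltage is 6 − 6.4 = -0.4 V < 0.7 V, so it is off. The assumption is consistent.

Only D2 conducts; I_R ≈ 1.1 mA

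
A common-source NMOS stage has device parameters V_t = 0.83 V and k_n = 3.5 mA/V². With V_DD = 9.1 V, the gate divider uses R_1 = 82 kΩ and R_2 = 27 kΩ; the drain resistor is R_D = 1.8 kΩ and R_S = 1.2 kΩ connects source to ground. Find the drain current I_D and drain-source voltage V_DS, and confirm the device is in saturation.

I_D ≈ 0.67 mA, V_DS ≈ 7.1 V

V_G = V_DD·R_2/(R_1+R_2) = 9.1×27/109 = 2.25 V.
Assume saturation: I_D = (k_n/2)(V_GS − V_t)² with V_GS = V_G − I_D·R_S = 2.25 − 1.2·I_D.
Substituting gives 2.52·I_D² − 6.98·I_D + 3.55 = 0, with roots I_D = 0.671 or 2.1 mA.
The root I_D = 2.1 mA gives V_GS = -0.265 V ≤ V_t, so take I_D = 0.671 mA.
Then V_GS = 1.45 V and V_DS = V_DD − I_D(R_D+R_S) = 9.1 − 0.671×3 = 7.09 V.
Saturation requires V_DS ≥ V_GS − V_t = 0.619 V; 7.09 ≥ 0.619 ✓.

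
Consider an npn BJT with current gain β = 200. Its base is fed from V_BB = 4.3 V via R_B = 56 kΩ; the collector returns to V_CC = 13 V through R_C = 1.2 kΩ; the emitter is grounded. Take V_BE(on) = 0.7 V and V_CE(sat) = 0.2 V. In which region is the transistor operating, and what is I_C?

saturation; I_C ≈ 11 mA

Assume active: I_B = (4.3 − 0.7)/56 = 0.0643 mA, giving I_C = β·I_B = 12.9 mA.
But then V_CE = 13 − 12.9×1.2 = -2.43 V < V_CE(sat) = 0.2 V — impossible in the active region.
So the transistor is saturated. With V_CE = 0.2 V, I_C = (V_CC − 0.2)/R_C = 12.8/1.2 = 10.7 mA.
Check: β·I_B = 12.9 mA > I_C = 10.7 mA, confirming saturation.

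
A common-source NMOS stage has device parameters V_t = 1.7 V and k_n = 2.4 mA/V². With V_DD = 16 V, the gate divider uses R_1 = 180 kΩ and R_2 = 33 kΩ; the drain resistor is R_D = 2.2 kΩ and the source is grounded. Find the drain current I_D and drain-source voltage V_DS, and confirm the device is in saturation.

V_G = V_DD·R_2/(R_1+R_2) = 16×33/213 = 2.48 V. With the source grounded, V_GS = V_G = 2.48 V.
Assume saturation: I_D = (k_n/2)(V_GS − V_t)² = (2.4/2)×(2.48 − 1.7)² = 1.2×0.779² = 0.728 mA.
V_DS = V_DD − I_D·R_D = 16 − 0.728×2.2 = 14.4 V.
Saturation requires V_DS ≥ V_GS − V_t = 0.779 V; 14.4 ≥ 0.779 ✓.

I_D ≈ 0.73 mA, V_DS ≈ 14 V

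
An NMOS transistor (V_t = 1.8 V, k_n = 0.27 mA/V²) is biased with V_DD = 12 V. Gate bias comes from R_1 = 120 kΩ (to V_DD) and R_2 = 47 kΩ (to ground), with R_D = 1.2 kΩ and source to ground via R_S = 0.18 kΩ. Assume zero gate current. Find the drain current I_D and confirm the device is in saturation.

V_G = V_DD·R_2/(R_1+R_2) = 12×47/167 = 3.38 V.
Assume saturation: I_D = (k_n/2)(V_GS − V_t)² with V_GS = V_G − I_D·R_S = 3.38 − 0.18·I_D.
Substituting gives 0.00437·I_D² − 1.08·I_D + 0.336 = 0, with roots I_D = 0.312 or 246 mA.
The root I_D = 246 mA gives V_GS = -40.9 V ≤ V_t, so take I_D = 0.312 mA.
Then V_GS = 3.32 V and V_DS = V_DD − I_D(R_D+R_S) = 12 − 0.312×1.38 = 11.6 V.
Saturation requires V_DS ≥ V_GS − V_t = 1.52 V; 11.6 ≥ 1.52 ✓.

I_D ≈ 0.31 mA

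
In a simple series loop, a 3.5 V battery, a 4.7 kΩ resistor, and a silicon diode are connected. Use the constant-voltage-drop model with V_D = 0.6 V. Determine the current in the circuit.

I ≈ 0.62 mA

KVL around the loop: 3.5 = V_D + I·R = 0.6 + I × 4.7 kΩ.
So I = (3.5 − 0.6) / 4.7 kΩ = 2.9 / 4.7 = 0.617 mA.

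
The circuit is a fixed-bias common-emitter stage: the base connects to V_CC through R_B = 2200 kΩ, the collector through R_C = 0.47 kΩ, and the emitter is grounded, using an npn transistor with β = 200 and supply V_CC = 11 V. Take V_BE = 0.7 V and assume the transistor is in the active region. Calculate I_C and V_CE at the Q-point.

Base loop: V_CC = I_B·R_B + V_BE, so I_B = (11 − 0.7)/2200 kΩ = 0.00468 mA.
In the active region I_C = β·I_B = 200 × 0.00468 = 0.936 mA.
Collector loop: V_CE = V_CC − I_C·R_C = 11 − 0.936×0.47 = 10.6 V.
Since V_CE = 10.6 V > V_CE(sat) ≈ 0.2 V, the transistor is in the active region as assumed.

I_C ≈ 0.94 mA, V_CE ≈ 11 V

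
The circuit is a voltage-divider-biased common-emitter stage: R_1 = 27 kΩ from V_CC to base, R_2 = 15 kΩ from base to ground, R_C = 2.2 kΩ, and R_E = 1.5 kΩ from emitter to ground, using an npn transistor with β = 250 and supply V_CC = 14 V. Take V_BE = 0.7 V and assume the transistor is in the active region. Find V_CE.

Thevenize the base divider: V_Th = V_CC·R_2/(R_1+R_2) = 14×15/42 = 5 V, R_Th = R_1‖R_2 = 9.64 kΩ.
Base-emitter loop: V_Th = I_B·R_Th + V_BE + (β+1)I_B·R_E, so I_B = (5 − 0.7) / (9.64 + 251×1.5) = 0.0111 mA.
I_C = β·I_B = 250×0.0111 = 2.78 mA, and I_E = (β+1)I_B = 2.8 mA.
V_CE = V_CC − I_C·R_C − I_E·R_E = 14 − 2.78×2.2 − 2.8×1.5 = 3.68 V.
V_CE = 3.68 V > 0.2 V confirms active-region operation.

V_CE ≈ 3.7 V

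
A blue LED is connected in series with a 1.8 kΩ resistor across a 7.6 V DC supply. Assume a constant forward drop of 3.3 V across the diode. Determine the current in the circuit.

I ≈ 2.4 mA

KVL around the loop: 7.6 = V_D + I·R = 3.3 + I × 1.8 kΩ.
So I = (7.6 − 3.3) / 1.8 kΩ = 4.3 / 1.8 = 2.39 mA.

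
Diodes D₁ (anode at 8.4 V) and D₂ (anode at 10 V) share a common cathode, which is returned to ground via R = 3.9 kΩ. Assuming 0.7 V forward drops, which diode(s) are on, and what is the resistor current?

Only D₂ conducts; I_R ≈ 2.4 mA

Assume both conduct. Then node N would need to be at both 8.4−0.7 = 7.7 V and 10−0.7 = 9.3 V, which is impossible.
Assume only D₂ conducts: V_N = 10 − 0.7 = 9.3 V, so I_R = 9.3/3.9 = 2.38 mA.
Check D₁: its anode-to-cathode voltage is 8.4 − 9.3 = -0.9 V < 0.7 V, so it is off. The assumption is consistent.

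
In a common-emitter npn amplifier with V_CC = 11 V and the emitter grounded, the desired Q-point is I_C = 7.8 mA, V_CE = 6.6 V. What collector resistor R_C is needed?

Collector loop: V_CC = I_C·R_C + V_CE.
R_C = (V_CC − V_CE)/I_C = (11 − 6.6)/7.8 = 0.564 kΩ.

R_C ≈ 0.56 kΩ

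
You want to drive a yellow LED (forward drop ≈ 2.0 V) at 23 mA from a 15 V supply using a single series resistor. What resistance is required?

The resistor drops V_S − V_D = 15 − 2.0 = 13 V at 23 mA.
R = 13 V / 23 mA = 0.565 kΩ.

R ≈ 0.57 kΩ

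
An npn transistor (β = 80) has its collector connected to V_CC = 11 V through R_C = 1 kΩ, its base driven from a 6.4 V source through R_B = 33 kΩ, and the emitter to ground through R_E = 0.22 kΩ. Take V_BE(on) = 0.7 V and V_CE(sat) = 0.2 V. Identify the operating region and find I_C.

saturation; I_C ≈ 8.8 mA

Assume active: I_B = (6.4 − 0.7)/(33 + 81×0.22) = 0.112 mA, I_C = β·I_B = 8.97 mA.
Then V_CE = 11 − 8.97×1 − 9.09×0.22 = 0.0285 V < 0.2 V — the active assumption fails.
Re-solve with V_CE = 0.2 V. KCL at the emitter: V_E/R_E = (V_BB−0.7−V_E)/R_B + (V_CC−0.2−V_E)/R_C, giving V_E = 1.97 V.
I_C = (V_CC − 0.2 − V_E)/R_C = (10.8 − 1.97)/1 = 8.83 mA.
Check: I_B = (5.7 − 1.97)/33 = 0.113 mA, and β·I_B = 9.05 mA > I_C, confirming saturation.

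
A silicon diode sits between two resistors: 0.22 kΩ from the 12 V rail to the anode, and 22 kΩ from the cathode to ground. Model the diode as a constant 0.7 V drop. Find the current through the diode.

The two resistors are in series with the diode, so KVL gives 12 = I·0.22 + 0.7 + I·22.
I = (12 − 0.7) / (0.22 + 22) kΩ = 11.3 / 22.2 = 0.509 mA.

I ≈ 0.51 mA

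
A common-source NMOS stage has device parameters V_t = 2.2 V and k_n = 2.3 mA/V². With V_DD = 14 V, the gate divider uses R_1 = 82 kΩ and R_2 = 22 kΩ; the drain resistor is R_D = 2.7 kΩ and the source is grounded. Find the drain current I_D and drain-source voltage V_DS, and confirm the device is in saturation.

V_G = V_DD·R_2/(R_1+R_2) = 14×22/104 = 2.96 V. With the source grounded, V_GS = V_G = 2.96 V.
Assume saturation: I_D = (k_n/2)(V_GS − V_t)² = (2.3/2)×(2.96 − 2.2)² = 1.15×0.762² = 0.667 mA.
V_DS = V_DD − I_D·R_D = 14 − 0.667×2.7 = 12.2 V.
Saturation requires V_DS ≥ V_GS − V_t = 0.762 V; 12.2 ≥ 0.762 ✓.

I_D ≈ 0.67 mA, V_DS ≈ 12 V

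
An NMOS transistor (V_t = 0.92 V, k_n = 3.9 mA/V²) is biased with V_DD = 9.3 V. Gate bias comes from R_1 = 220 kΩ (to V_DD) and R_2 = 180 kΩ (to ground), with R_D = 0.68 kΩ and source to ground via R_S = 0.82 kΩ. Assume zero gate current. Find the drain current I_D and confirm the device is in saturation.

I_D ≈ 2.6 mA

V_G = V_DD·R_2/(R_1+R_2) = 9.3×180/400 = 4.19 V.
Assume saturation: I_D = (k_n/2)(V_GS − V_t)² with V_GS = V_G − I_D·R_S = 4.19 − 0.82·I_D.
Substituting gives 1.31·I_D² − 11.4·I_D + 20.8 = 0, with roots I_D = 2.58 or 6.15 mA.
The root I_D = 6.15 mA gives V_GS = -0.855 V ≤ V_t, so take I_D = 2.58 mA.
Then V_GS = 2.07 V and V_DS = V_DD − I_D(R_D+R_S) = 9.3 − 2.58×1.5 = 5.43 V.
Saturation requires V_DS ≥ V_GS − V_t = 1.15 V; 5.43 ≥ 1.15 ✓.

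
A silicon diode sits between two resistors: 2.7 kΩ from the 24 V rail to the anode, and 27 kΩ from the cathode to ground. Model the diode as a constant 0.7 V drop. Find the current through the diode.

The two resistors are in series with the diode, so KVL gives 24 = I·2.7 + 0.7 + I·27.
I = (24 − 0.7) / (2.7 + 27) kΩ = 23.3 / 29.7 = 0.785 mA.

I ≈ 0.78 mA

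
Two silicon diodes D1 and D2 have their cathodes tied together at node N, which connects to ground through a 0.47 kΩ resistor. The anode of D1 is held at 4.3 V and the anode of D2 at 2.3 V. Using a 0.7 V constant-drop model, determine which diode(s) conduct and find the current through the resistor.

Assume both conduct. Then node N would need to be at both 4.3−0.7 = 3.6 V and 2.3−0.7 = 1.6 V, which is impossible.
Assume only D1 conducts: V_N = 4.3 − 0.7 = 3.6 V, so I_R = 3.6/0.47 = 7.66 mA.
Check D2: its anode-to-cathode voltage is 2.3 − 3.6 = -1.3 V < 0.7 V, so it is off. The assumption is consistent.

Only D1 conducts; I_R ≈ 7.7 mA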